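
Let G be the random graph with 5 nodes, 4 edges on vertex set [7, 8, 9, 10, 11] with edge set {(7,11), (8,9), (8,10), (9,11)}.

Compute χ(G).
χ(G) = 2

Clique number ω(G) = 2 (lower bound: χ ≥ ω).
The graph is bipartite (no odd cycle), so 2 colors suffice: χ(G) = 2.
A valid 2-coloring: color 1: [7, 9, 10]; color 2: [8, 11].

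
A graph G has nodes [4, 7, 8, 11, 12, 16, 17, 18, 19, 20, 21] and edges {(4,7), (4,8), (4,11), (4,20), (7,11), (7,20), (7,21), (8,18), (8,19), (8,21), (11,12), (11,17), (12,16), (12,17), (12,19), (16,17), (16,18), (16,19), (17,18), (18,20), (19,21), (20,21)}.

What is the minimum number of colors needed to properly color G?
χ(G) = 3

Clique number ω(G) = 3 (lower bound: χ ≥ ω).
The clique on [4, 7, 11] has size 3, forcing χ ≥ 3, and the coloring below uses 3 colors, so χ(G) = 3.
A valid 3-coloring: color 1: [8, 11, 16, 20]; color 2: [4, 12, 18, 21]; color 3: [7, 17, 19].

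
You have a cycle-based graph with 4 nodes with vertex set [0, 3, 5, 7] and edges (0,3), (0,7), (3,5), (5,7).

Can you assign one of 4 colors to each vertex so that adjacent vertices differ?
Yes, G is 4-colorable

A valid 4-coloring: color 1: [0, 5]; color 2: [3, 7].
(χ(G) = 2 ≤ 4.)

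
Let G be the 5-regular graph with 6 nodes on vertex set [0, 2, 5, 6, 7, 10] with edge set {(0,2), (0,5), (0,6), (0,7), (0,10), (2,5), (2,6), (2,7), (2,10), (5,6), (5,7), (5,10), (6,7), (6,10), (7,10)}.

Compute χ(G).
Clique number ω(G) = 6 (lower bound: χ ≥ ω).
The clique on [0, 2, 5, 6, 7, 10] has size 6, forcing χ ≥ 6, and the coloring below uses 6 colors, so χ(G) = 6.
A valid 6-coloring: color 1: [10]; color 2: [5]; color 3: [7]; color 4: [6]; color 5: [2]; color 6: [0].

χ(G) = 6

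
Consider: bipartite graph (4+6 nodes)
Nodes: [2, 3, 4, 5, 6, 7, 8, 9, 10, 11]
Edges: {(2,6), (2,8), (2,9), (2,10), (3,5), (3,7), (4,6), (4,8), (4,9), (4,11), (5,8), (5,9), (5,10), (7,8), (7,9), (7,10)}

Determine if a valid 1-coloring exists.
No, G is not 1-colorable

Edge (2,8) forces its endpoints to differ, so 1 color is not enough.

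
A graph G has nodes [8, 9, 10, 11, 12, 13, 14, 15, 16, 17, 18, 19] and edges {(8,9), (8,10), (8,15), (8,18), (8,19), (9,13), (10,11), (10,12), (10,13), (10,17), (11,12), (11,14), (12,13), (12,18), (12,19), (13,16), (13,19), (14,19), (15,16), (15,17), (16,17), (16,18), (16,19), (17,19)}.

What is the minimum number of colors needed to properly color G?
χ(G) = 3

Clique number ω(G) = 3 (lower bound: χ ≥ ω).
The clique on [10, 11, 12] has size 3, forcing χ ≥ 3, and the coloring below uses 3 colors, so χ(G) = 3.
A valid 3-coloring: color 1: [9, 10, 15, 18, 19]; color 2: [8, 12, 14, 16]; color 3: [11, 13, 17].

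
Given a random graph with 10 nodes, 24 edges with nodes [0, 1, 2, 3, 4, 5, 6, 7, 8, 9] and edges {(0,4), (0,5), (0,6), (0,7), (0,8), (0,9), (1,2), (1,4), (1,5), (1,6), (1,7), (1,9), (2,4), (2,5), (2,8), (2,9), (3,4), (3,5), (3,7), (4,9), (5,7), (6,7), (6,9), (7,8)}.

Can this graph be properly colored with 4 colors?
Yes, G is 4-colorable

A valid 4-coloring: color 1: [2, 7]; color 2: [0, 1, 3]; color 3: [5, 8, 9]; color 4: [4, 6].
(χ(G) = 4 ≤ 4.)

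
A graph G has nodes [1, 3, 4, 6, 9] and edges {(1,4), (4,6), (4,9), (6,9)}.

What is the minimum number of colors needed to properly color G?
χ(G) = 3

Clique number ω(G) = 3 (lower bound: χ ≥ ω).
The clique on [4, 6, 9] has size 3, forcing χ ≥ 3, and the coloring below uses 3 colors, so χ(G) = 3.
A valid 3-coloring: color 1: [3, 4]; color 2: [1, 9]; color 3: [6].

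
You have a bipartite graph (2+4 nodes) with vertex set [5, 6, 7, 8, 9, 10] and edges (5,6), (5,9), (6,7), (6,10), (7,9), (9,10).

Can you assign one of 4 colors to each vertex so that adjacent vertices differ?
A valid 4-coloring: color 1: [6, 8, 9]; color 2: [5, 7, 10].
(χ(G) = 2 ≤ 4.)

Yes, G is 4-colorable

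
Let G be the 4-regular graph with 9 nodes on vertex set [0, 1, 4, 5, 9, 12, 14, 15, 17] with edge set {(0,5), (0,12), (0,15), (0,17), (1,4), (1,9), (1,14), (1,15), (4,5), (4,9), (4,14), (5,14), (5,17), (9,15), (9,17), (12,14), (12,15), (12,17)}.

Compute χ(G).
Clique number ω(G) = 3 (lower bound: χ ≥ ω).
The clique on [0, 12, 17] has size 3, forcing χ ≥ 3, and the coloring below uses 3 colors, so χ(G) = 3.
A valid 3-coloring: color 1: [4, 15, 17]; color 2: [1, 5, 12]; color 3: [0, 9, 14].

χ(G) = 3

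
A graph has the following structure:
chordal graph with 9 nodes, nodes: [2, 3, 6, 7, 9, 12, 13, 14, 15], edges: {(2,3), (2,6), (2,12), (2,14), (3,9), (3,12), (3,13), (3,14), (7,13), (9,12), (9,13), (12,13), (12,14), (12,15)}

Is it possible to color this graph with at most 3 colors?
The clique on vertices [3, 9, 12, 13] has size 4 > 3, so it alone needs 4 colors.

No, G is not 3-colorable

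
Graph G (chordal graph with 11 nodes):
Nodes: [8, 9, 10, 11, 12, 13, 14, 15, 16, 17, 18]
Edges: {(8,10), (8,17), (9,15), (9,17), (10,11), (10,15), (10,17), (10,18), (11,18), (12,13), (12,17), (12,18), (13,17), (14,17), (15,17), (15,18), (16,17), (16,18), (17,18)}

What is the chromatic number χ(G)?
Clique number ω(G) = 4 (lower bound: χ ≥ ω).
The clique on [10, 15, 17, 18] has size 4, forcing χ ≥ 4, and the coloring below uses 4 colors, so χ(G) = 4.
A valid 4-coloring: color 1: [11, 17]; color 2: [8, 9, 13, 14, 18]; color 3: [10, 12, 16]; color 4: [15].

χ(G) = 4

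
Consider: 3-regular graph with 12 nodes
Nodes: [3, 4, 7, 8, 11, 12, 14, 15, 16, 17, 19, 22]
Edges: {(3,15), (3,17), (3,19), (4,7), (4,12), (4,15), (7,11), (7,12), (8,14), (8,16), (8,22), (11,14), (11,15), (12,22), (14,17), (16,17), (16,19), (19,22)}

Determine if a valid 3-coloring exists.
A valid 3-coloring: color 1: [7, 14, 15, 16, 22]; color 2: [8, 11, 12, 17, 19]; color 3: [3, 4].
(χ(G) = 3 ≤ 3.)

Yes, G is 3-colorable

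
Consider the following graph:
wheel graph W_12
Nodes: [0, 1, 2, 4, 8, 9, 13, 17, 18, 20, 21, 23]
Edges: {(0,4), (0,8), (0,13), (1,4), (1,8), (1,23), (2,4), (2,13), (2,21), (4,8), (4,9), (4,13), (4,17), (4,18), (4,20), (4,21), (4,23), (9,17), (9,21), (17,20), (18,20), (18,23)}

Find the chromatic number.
χ(G) = 4

Clique number ω(G) = 3 (lower bound: χ ≥ ω).
Odd cycle [8, 1, 23, 18, 20, 17, 9, 21, 2, 13, 0] needs 3 colors (χ ≥ 3).
Vertex 4 is adjacent to every vertex of [0, 1, 2, 8, 9, 13, 17, 18, 20, 21, 23], which already need 3 colors among themselves, so 4 needs a new color (χ ≥ 4).
The coloring below uses 4 colors, so χ(G) = 4.
A valid 4-coloring: color 1: [4]; color 2: [8, 9, 13, 20, 23]; color 3: [0, 1, 17, 18, 21]; color 4: [2].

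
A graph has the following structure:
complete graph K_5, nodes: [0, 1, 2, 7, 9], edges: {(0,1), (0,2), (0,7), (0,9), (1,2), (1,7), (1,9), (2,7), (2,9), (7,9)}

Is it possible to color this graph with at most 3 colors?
No, G is not 3-colorable

The clique on vertices [0, 1, 2, 7, 9] has size 5 > 3, so it alone needs 5 colors.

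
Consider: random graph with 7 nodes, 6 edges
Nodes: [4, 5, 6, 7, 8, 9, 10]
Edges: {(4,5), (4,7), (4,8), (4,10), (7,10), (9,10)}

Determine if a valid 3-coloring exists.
A valid 3-coloring: color 1: [4, 6, 9]; color 2: [5, 8, 10]; color 3: [7].
(χ(G) = 3 ≤ 3.)

Yes, G is 3-colorable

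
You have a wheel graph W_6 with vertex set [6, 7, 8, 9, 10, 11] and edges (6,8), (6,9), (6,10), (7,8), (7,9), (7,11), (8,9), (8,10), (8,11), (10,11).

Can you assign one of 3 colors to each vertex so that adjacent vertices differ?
No, G is not 3-colorable

Odd cycle [10, 6, 9, 7, 11] needs 3 colors (χ ≥ 3).
Vertex 8 is adjacent to every vertex of [6, 7, 9, 10, 11], which already need 3 colors among themselves, so 8 needs a new color (χ ≥ 4).
Hence χ(G) ≥ 4 > 3, so no proper 3-coloring exists.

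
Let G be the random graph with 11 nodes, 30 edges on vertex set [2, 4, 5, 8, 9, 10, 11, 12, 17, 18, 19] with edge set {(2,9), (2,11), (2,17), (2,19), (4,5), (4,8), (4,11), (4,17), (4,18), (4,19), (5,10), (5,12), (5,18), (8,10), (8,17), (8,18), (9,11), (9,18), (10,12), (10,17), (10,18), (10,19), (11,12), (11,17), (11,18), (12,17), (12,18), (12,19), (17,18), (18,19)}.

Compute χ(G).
χ(G) = 5

Clique number ω(G) = 4 (lower bound: χ ≥ ω).
Odd cycle [10, 12, 11, 4, 8] needs 3 colors (χ ≥ 3).
Vertex 17 is adjacent to every vertex of [4, 8, 10, 11, 12], which already need 3 colors among themselves, so 17 needs a new color (χ ≥ 4).
Vertex 18 is adjacent to every vertex of [4, 8, 10, 11, 12, 17], which already need 4 colors among themselves, so 18 needs a new color (χ ≥ 5).
The coloring below uses 5 colors, so χ(G) = 5.
A valid 5-coloring: color 1: [2, 18]; color 2: [5, 9, 17, 19]; color 3: [4, 12]; color 4: [10, 11]; color 5: [8].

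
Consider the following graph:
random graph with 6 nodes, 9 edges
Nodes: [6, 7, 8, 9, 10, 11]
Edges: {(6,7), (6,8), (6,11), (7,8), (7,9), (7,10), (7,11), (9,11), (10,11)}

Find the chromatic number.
χ(G) = 3

Clique number ω(G) = 3 (lower bound: χ ≥ ω).
The clique on [6, 7, 8] has size 3, forcing χ ≥ 3, and the coloring below uses 3 colors, so χ(G) = 3.
A valid 3-coloring: color 1: [7]; color 2: [8, 11]; color 3: [6, 9, 10].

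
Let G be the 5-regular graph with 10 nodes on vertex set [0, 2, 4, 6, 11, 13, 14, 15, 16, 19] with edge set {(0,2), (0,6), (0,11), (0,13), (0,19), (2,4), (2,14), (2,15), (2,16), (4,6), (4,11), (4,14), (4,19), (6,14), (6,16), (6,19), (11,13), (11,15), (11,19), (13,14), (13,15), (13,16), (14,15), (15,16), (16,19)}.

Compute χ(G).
Clique number ω(G) = 3 (lower bound: χ ≥ ω).
Suppose a proper 3-coloring c exists. The clique [0, 6, 19] takes 3 distinct colors; by symmetry let c(0) = 1, c(6) = 2, c(19) = 3.
- Vertex 4: neighbors [6, 19] already have colors [2, 3] ⇒ c(4) = 1.
- Vertex 14: neighbors [4, 6] already have colors [1, 2] ⇒ c(14) = 3.
- Vertex 13: neighbors [0, 14] already have colors [1, 3] ⇒ c(13) = 2.
- Vertex 11: neighbors [0, 13, 19] already have colors [1, 2, 3] — all 3 colors blocked. Contradiction.
The forced assignments end in a contradiction, so G has no proper 3-coloring (χ ≥ 4).
The coloring below uses 4 colors, so χ(G) = 4.
A valid 4-coloring: color 1: [2, 6, 13]; color 2: [0, 4, 15]; color 3: [11, 14, 16]; color 4: [19].

χ(G) = 4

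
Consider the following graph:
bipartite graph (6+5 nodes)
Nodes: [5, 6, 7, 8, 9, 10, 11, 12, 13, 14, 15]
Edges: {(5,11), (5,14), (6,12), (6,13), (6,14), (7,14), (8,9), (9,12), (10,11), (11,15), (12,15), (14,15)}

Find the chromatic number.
χ(G) = 2

Clique number ω(G) = 2 (lower bound: χ ≥ ω).
The graph is bipartite (no odd cycle), so 2 colors suffice: χ(G) = 2.
A valid 2-coloring: color 1: [8, 11, 12, 13, 14]; color 2: [5, 6, 7, 9, 10, 15].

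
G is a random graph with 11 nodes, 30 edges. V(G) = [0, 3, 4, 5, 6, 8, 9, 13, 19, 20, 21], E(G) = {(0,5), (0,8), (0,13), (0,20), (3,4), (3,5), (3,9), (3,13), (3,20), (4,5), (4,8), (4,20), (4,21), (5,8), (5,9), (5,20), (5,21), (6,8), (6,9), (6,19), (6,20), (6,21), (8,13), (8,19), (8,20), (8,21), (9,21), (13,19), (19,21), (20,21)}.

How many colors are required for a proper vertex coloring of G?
χ(G) = 5

Clique number ω(G) = 5 (lower bound: χ ≥ ω).
The clique on [4, 5, 8, 20, 21] has size 5, forcing χ ≥ 5, and the coloring below uses 5 colors, so χ(G) = 5.
A valid 5-coloring: color 1: [3, 8]; color 2: [5, 6, 13]; color 3: [9, 19, 20]; color 4: [0, 21]; color 5: [4].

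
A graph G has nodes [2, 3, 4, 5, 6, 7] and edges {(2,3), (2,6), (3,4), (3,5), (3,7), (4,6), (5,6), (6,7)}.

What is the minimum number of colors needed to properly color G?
χ(G) = 2

Clique number ω(G) = 2 (lower bound: χ ≥ ω).
The graph is bipartite (no odd cycle), so 2 colors suffice: χ(G) = 2.
A valid 2-coloring: color 1: [3, 6]; color 2: [2, 4, 5, 7].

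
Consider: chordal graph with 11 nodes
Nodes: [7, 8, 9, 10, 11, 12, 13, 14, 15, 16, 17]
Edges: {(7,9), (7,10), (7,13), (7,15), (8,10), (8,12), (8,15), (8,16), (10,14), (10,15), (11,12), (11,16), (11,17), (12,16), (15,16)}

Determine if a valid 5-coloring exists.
A valid 5-coloring: color 1: [9, 10, 13, 16, 17]; color 2: [7, 8, 11, 14]; color 3: [12, 15].
(χ(G) = 3 ≤ 5.)

Yes, G is 5-colorable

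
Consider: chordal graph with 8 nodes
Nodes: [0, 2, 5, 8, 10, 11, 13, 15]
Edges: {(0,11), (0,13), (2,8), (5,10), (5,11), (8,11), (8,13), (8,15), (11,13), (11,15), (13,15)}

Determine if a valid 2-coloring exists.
The clique on vertices [8, 11, 13, 15] has size 4 > 2, so it alone needs 4 colors.

No, G is not 2-colorable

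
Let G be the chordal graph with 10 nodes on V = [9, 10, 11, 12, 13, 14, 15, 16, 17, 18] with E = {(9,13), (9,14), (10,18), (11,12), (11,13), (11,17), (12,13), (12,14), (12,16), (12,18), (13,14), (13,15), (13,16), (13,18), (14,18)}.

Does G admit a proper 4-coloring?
Yes, G is 4-colorable

A valid 4-coloring: color 1: [10, 13, 17]; color 2: [9, 12, 15]; color 3: [11, 14, 16]; color 4: [18].
(χ(G) = 4 ≤ 4.)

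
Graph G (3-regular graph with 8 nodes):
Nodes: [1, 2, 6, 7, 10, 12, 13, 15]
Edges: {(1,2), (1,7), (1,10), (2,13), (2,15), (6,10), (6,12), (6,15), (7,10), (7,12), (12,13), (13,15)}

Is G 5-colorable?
Yes, G is 5-colorable

A valid 5-coloring: color 1: [1, 12, 15]; color 2: [6, 7, 13]; color 3: [2, 10].
(χ(G) = 3 ≤ 5.)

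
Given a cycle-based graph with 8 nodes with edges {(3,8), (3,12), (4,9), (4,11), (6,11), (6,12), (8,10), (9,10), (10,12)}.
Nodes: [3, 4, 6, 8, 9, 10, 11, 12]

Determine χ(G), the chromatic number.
χ(G) = 2

Clique number ω(G) = 2 (lower bound: χ ≥ ω).
The graph is bipartite (no odd cycle), so 2 colors suffice: χ(G) = 2.
A valid 2-coloring: color 1: [3, 4, 6, 10]; color 2: [8, 9, 11, 12].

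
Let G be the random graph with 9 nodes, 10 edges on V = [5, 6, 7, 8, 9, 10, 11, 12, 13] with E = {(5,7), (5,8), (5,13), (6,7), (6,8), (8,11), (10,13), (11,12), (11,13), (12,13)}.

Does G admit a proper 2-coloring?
No, G is not 2-colorable

The clique on vertices [11, 12, 13] has size 3 > 2, so it alone needs 3 colors.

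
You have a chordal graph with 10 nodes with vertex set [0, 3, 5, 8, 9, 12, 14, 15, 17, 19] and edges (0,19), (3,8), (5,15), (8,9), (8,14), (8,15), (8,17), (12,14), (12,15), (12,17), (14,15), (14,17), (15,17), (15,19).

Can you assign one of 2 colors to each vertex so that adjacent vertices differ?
No, G is not 2-colorable

The clique on vertices [8, 14, 15, 17] has size 4 > 2, so it alone needs 4 colors.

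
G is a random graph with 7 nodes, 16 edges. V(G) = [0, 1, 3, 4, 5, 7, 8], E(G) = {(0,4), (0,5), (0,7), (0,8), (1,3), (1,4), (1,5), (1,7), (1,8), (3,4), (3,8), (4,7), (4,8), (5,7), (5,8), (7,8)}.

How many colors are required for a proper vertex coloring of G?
Clique number ω(G) = 4 (lower bound: χ ≥ ω).
The clique on [0, 4, 7, 8] has size 4, forcing χ ≥ 4, and the coloring below uses 4 colors, so χ(G) = 4.
A valid 4-coloring: color 1: [8]; color 2: [4, 5]; color 3: [0, 1]; color 4: [3, 7].

χ(G) = 4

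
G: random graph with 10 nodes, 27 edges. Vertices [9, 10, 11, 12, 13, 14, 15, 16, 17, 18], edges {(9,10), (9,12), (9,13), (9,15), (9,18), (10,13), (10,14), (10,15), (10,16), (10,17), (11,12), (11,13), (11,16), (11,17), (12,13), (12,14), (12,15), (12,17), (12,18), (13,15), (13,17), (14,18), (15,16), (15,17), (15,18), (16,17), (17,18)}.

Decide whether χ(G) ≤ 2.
No, G is not 2-colorable

The clique on vertices [10, 15, 16, 17] has size 4 > 2, so it alone needs 4 colors.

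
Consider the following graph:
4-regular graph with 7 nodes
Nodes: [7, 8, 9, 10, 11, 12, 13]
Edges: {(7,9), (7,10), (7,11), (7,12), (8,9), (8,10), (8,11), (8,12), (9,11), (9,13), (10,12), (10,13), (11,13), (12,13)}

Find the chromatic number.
Clique number ω(G) = 3 (lower bound: χ ≥ ω).
The clique on [8, 9, 11] has size 3, forcing χ ≥ 3, and the coloring below uses 3 colors, so χ(G) = 3.
A valid 3-coloring: color 1: [9, 12]; color 2: [7, 8, 13]; color 3: [10, 11].

χ(G) = 3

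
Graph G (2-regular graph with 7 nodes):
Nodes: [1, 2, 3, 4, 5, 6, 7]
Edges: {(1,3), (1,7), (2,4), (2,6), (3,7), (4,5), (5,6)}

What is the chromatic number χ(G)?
χ(G) = 3

Clique number ω(G) = 3 (lower bound: χ ≥ ω).
The clique on [1, 3, 7] has size 3, forcing χ ≥ 3, and the coloring below uses 3 colors, so χ(G) = 3.
A valid 3-coloring: color 1: [1, 2, 5]; color 2: [3, 4, 6]; color 3: [7].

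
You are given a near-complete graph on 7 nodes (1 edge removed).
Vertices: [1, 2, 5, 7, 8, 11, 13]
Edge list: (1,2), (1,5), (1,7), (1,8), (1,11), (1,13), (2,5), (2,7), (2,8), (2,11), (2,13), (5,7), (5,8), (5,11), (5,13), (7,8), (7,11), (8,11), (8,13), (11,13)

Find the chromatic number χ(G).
Clique number ω(G) = 6 (lower bound: χ ≥ ω).
The clique on [1, 2, 5, 8, 11, 13] has size 6, forcing χ ≥ 6, and the coloring below uses 6 colors, so χ(G) = 6.
A valid 6-coloring: color 1: [1]; color 2: [2]; color 3: [11]; color 4: [5]; color 5: [8]; color 6: [7, 13].

χ(G) = 6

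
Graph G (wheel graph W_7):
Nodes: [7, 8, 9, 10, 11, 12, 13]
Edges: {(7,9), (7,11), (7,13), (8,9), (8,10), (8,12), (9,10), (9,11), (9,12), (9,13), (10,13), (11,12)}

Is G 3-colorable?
Yes, G is 3-colorable

A valid 3-coloring: color 1: [9]; color 2: [7, 10, 12]; color 3: [8, 11, 13].
(χ(G) = 3 ≤ 3.)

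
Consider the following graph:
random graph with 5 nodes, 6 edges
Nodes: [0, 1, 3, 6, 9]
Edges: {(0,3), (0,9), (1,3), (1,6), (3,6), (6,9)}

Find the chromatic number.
χ(G) = 3

Clique number ω(G) = 3 (lower bound: χ ≥ ω).
The clique on [1, 3, 6] has size 3, forcing χ ≥ 3, and the coloring below uses 3 colors, so χ(G) = 3.
A valid 3-coloring: color 1: [3, 9]; color 2: [0, 6]; color 3: [1].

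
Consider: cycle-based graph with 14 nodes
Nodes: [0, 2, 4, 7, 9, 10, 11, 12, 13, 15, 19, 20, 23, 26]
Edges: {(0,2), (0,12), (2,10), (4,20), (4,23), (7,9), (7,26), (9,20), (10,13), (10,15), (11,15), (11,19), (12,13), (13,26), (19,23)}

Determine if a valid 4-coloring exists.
Yes, G is 4-colorable

A valid 4-coloring: color 1: [0, 4, 9, 10, 19, 26]; color 2: [2, 7, 13, 15, 20, 23]; color 3: [11, 12].
(χ(G) = 3 ≤ 4.)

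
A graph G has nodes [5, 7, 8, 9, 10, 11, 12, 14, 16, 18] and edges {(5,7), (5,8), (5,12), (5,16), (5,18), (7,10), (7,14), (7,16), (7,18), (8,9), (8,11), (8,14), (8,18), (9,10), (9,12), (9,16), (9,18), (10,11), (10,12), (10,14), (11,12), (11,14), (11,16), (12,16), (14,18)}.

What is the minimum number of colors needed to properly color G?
Clique number ω(G) = 3 (lower bound: χ ≥ ω).
Odd cycle [18, 8, 11, 10, 7] needs 3 colors (χ ≥ 3).
Vertex 14 is adjacent to every vertex of [7, 8, 10, 11, 18], which already need 3 colors among themselves, so 14 needs a new color (χ ≥ 4).
The coloring below uses 4 colors, so χ(G) = 4.
A valid 4-coloring: color 1: [10, 16, 18]; color 2: [7, 9, 11]; color 3: [5, 14]; color 4: [8, 12].

χ(G) = 4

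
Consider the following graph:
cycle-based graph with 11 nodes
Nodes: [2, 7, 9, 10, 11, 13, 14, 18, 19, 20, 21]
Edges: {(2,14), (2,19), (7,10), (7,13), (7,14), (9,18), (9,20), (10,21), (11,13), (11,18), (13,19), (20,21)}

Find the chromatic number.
Clique number ω(G) = 2 (lower bound: χ ≥ ω).
Odd cycle [2, 19, 13, 7, 14] needs 3 colors (χ ≥ 3).
The coloring below uses 3 colors, so χ(G) = 3.
A valid 3-coloring: color 1: [2, 7, 9, 11, 21]; color 2: [10, 13, 14, 18, 20]; color 3: [19].

χ(G) = 3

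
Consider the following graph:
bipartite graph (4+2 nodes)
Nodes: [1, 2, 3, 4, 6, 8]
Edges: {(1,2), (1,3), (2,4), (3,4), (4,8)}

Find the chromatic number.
Clique number ω(G) = 2 (lower bound: χ ≥ ω).
The graph is bipartite (no odd cycle), so 2 colors suffice: χ(G) = 2.
A valid 2-coloring: color 1: [1, 4, 6]; color 2: [2, 3, 8].

χ(G) = 2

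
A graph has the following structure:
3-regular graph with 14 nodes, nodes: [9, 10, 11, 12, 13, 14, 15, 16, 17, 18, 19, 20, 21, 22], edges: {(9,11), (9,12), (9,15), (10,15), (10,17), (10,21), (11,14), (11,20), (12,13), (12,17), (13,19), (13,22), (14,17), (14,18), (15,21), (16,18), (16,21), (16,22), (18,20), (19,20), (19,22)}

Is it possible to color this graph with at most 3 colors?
Yes, G is 3-colorable

A valid 3-coloring: color 1: [9, 10, 14, 16, 19]; color 2: [11, 12, 18, 21, 22]; color 3: [13, 15, 17, 20].
(χ(G) = 3 ≤ 3.)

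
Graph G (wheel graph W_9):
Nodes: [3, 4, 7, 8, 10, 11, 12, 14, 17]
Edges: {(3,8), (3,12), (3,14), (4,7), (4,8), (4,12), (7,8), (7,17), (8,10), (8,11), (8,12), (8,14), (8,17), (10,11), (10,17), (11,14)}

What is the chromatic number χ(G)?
χ(G) = 3

Clique number ω(G) = 3 (lower bound: χ ≥ ω).
The clique on [3, 8, 12] has size 3, forcing χ ≥ 3, and the coloring below uses 3 colors, so χ(G) = 3.
A valid 3-coloring: color 1: [8]; color 2: [7, 10, 12, 14]; color 3: [3, 4, 11, 17].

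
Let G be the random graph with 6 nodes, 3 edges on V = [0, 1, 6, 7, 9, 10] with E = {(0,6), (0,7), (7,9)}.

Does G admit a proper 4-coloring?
Yes, G is 4-colorable

A valid 4-coloring: color 1: [1, 6, 7, 10]; color 2: [0, 9].
(χ(G) = 2 ≤ 4.)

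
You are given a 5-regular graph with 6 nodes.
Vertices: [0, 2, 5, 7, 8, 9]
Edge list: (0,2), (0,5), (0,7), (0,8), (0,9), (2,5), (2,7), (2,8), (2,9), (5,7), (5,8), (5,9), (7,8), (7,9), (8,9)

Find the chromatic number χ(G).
χ(G) = 6

Clique number ω(G) = 6 (lower bound: χ ≥ ω).
The clique on [0, 2, 5, 7, 8, 9] has size 6, forcing χ ≥ 6, and the coloring below uses 6 colors, so χ(G) = 6.
A valid 6-coloring: color 1: [8]; color 2: [9]; color 3: [0]; color 4: [7]; color 5: [5]; color 6: [2].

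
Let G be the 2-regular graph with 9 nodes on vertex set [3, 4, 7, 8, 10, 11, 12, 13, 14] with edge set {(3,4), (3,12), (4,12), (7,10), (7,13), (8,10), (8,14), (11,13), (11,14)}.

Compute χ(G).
Clique number ω(G) = 3 (lower bound: χ ≥ ω).
The clique on [3, 4, 12] has size 3, forcing χ ≥ 3, and the coloring below uses 3 colors, so χ(G) = 3.
A valid 3-coloring: color 1: [4, 10, 13, 14]; color 2: [7, 8, 11, 12]; color 3: [3].

χ(G) = 3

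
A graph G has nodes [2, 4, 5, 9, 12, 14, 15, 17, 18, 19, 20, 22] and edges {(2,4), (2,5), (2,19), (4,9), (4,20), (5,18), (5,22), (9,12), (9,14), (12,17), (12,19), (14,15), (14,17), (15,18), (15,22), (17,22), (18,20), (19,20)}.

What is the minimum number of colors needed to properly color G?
Clique number ω(G) = 2 (lower bound: χ ≥ ω).
Odd cycle [9, 4, 2, 19, 12] needs 3 colors (χ ≥ 3).
The coloring below uses 3 colors, so χ(G) = 3.
A valid 3-coloring: color 1: [4, 17, 18, 19]; color 2: [5, 9, 15, 20]; color 3: [2, 12, 14, 22].

χ(G) = 3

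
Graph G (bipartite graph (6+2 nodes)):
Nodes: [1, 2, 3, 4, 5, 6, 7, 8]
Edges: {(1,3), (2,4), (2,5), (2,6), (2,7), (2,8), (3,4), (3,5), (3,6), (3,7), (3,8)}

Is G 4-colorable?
A valid 4-coloring: color 1: [2, 3]; color 2: [1, 4, 5, 6, 7, 8].
(χ(G) = 2 ≤ 4.)

Yes, G is 4-colorable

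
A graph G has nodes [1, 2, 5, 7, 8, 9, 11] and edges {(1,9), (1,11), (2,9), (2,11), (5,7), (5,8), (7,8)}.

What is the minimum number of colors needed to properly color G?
Clique number ω(G) = 3 (lower bound: χ ≥ ω).
The clique on [5, 7, 8] has size 3, forcing χ ≥ 3, and the coloring below uses 3 colors, so χ(G) = 3.
A valid 3-coloring: color 1: [7, 9, 11]; color 2: [1, 2, 8]; color 3: [5].

χ(G) = 3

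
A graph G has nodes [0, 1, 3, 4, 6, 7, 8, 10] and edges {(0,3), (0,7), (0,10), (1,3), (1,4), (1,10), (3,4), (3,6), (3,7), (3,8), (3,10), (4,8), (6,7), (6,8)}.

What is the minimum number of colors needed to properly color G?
Clique number ω(G) = 3 (lower bound: χ ≥ ω).
Odd cycle [10, 0, 7, 6, 8, 4, 1] needs 3 colors (χ ≥ 3).
Vertex 3 is adjacent to every vertex of [0, 1, 4, 6, 7, 8, 10], which already need 3 colors among themselves, so 3 needs a new color (χ ≥ 4).
The coloring below uses 4 colors, so χ(G) = 4.
A valid 4-coloring: color 1: [3]; color 2: [4, 7, 10]; color 3: [0, 1, 6]; color 4: [8].

χ(G) = 4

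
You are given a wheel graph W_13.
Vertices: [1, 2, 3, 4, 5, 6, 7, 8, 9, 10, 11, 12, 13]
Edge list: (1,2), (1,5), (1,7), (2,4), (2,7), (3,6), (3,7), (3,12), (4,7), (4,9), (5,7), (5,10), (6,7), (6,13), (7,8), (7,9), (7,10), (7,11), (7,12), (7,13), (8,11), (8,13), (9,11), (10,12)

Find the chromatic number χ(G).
Clique number ω(G) = 3 (lower bound: χ ≥ ω).
The clique on [1, 2, 7] has size 3, forcing χ ≥ 3, and the coloring below uses 3 colors, so χ(G) = 3.
A valid 3-coloring: color 1: [7]; color 2: [1, 3, 4, 10, 11, 13]; color 3: [2, 5, 6, 8, 9, 12].

χ(G) = 3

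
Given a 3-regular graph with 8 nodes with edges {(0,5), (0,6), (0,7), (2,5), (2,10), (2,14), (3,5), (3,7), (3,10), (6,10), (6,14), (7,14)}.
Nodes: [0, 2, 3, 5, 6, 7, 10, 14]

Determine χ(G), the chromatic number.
χ(G) = 3

Clique number ω(G) = 2 (lower bound: χ ≥ ω).
Odd cycle [10, 3, 7, 0, 6] needs 3 colors (χ ≥ 3).
The coloring below uses 3 colors, so χ(G) = 3.
A valid 3-coloring: color 1: [0, 10, 14]; color 2: [2, 3, 6]; color 3: [5, 7].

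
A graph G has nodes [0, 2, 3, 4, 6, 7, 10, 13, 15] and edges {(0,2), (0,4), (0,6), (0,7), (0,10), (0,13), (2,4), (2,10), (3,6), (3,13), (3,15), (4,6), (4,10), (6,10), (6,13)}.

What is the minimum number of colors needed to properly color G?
χ(G) = 4

Clique number ω(G) = 4 (lower bound: χ ≥ ω).
The clique on [0, 2, 4, 10] has size 4, forcing χ ≥ 4, and the coloring below uses 4 colors, so χ(G) = 4.
A valid 4-coloring: color 1: [0, 3]; color 2: [2, 6, 7, 15]; color 3: [4, 13]; color 4: [10].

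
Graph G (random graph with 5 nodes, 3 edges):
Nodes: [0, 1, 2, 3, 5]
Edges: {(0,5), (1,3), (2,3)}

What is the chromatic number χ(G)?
χ(G) = 2

Clique number ω(G) = 2 (lower bound: χ ≥ ω).
The graph is bipartite (no odd cycle), so 2 colors suffice: χ(G) = 2.
A valid 2-coloring: color 1: [0, 3]; color 2: [1, 2, 5].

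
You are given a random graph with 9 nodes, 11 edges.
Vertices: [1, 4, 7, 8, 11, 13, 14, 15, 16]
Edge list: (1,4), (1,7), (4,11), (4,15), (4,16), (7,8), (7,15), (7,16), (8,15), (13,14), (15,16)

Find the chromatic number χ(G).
χ(G) = 3

Clique number ω(G) = 3 (lower bound: χ ≥ ω).
The clique on [4, 15, 16] has size 3, forcing χ ≥ 3, and the coloring below uses 3 colors, so χ(G) = 3.
A valid 3-coloring: color 1: [4, 7, 13]; color 2: [1, 11, 14, 15]; color 3: [8, 16].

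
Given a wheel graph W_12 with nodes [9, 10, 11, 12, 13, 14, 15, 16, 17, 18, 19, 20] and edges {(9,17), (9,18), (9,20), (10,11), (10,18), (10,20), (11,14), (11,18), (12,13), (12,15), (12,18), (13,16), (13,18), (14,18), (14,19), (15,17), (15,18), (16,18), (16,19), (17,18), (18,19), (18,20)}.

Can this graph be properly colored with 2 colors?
The clique on vertices [9, 17, 18] has size 3 > 2, so it alone needs 3 colors.

No, G is not 2-colorable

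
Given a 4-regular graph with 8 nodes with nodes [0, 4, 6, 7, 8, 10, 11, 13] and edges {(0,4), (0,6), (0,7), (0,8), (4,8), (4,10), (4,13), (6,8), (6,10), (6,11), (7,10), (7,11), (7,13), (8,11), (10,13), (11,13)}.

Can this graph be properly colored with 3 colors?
Yes, G is 3-colorable

A valid 3-coloring: color 1: [4, 6, 7]; color 2: [8, 13]; color 3: [0, 10, 11].
(χ(G) = 3 ≤ 3.)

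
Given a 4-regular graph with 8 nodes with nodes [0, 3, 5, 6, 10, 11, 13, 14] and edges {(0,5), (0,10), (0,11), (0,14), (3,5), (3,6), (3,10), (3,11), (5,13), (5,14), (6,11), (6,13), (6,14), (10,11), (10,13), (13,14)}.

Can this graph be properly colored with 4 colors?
A valid 4-coloring: color 1: [0, 3, 13]; color 2: [5, 6, 10]; color 3: [11, 14].
(χ(G) = 3 ≤ 4.)

Yes, G is 4-colorable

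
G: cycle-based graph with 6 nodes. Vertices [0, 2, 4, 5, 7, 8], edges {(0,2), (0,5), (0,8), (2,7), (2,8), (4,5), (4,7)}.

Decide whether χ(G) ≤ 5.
A valid 5-coloring: color 1: [0, 7]; color 2: [2, 4]; color 3: [5, 8].
(χ(G) = 3 ≤ 5.)

Yes, G is 5-colorable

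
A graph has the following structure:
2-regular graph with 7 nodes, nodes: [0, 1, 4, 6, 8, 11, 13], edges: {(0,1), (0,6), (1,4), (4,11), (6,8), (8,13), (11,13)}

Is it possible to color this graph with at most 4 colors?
Yes, G is 4-colorable

A valid 4-coloring: color 1: [0, 4, 8]; color 2: [1, 6, 11]; color 3: [13].
(χ(G) = 3 ≤ 4.)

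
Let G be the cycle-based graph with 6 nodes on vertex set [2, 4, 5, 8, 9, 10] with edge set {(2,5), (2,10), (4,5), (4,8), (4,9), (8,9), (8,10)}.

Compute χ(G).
Clique number ω(G) = 3 (lower bound: χ ≥ ω).
The clique on [4, 8, 9] has size 3, forcing χ ≥ 3, and the coloring below uses 3 colors, so χ(G) = 3.
A valid 3-coloring: color 1: [2, 8]; color 2: [4, 10]; color 3: [5, 9].

χ(G) = 3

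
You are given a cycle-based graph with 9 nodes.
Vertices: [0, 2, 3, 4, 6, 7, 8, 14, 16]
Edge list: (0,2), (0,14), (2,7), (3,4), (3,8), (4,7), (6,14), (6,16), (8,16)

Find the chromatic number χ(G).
χ(G) = 3

Clique number ω(G) = 2 (lower bound: χ ≥ ω).
Odd cycle [6, 16, 8, 3, 4, 7, 2, 0, 14] needs 3 colors (χ ≥ 3).
The coloring below uses 3 colors, so χ(G) = 3.
A valid 3-coloring: color 1: [0, 4, 6, 8]; color 2: [3, 7, 14, 16]; color 3: [2].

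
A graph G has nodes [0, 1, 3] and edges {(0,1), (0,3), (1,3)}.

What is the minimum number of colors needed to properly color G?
Clique number ω(G) = 3 (lower bound: χ ≥ ω).
The clique on [0, 1, 3] has size 3, forcing χ ≥ 3, and the coloring below uses 3 colors, so χ(G) = 3.
A valid 3-coloring: color 1: [3]; color 2: [0]; color 3: [1].

χ(G) = 3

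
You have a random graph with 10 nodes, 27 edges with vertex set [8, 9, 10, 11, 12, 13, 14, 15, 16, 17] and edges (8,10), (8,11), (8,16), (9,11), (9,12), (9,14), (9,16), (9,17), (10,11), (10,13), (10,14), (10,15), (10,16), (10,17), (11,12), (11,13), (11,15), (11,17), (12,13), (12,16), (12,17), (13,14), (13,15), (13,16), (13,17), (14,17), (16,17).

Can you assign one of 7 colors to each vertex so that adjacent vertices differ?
A valid 7-coloring: color 1: [8, 15, 17]; color 2: [9, 13]; color 3: [11, 14, 16]; color 4: [10, 12].
(χ(G) = 4 ≤ 7.)

Yes, G is 7-colorable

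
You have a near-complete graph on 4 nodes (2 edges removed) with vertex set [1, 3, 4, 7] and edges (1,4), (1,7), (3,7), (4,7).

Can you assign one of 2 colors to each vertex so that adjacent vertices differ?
No, G is not 2-colorable

The clique on vertices [1, 4, 7] has size 3 > 2, so it alone needs 3 colors.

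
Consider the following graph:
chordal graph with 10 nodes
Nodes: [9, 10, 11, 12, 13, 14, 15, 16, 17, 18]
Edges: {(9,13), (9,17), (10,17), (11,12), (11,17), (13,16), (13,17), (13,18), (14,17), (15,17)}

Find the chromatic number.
Clique number ω(G) = 3 (lower bound: χ ≥ ω).
The clique on [9, 13, 17] has size 3, forcing χ ≥ 3, and the coloring below uses 3 colors, so χ(G) = 3.
A valid 3-coloring: color 1: [12, 16, 17, 18]; color 2: [10, 11, 13, 14, 15]; color 3: [9].

χ(G) = 3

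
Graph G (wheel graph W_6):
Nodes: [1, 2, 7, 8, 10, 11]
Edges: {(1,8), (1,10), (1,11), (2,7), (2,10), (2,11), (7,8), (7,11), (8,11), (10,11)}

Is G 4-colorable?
Yes, G is 4-colorable

A valid 4-coloring: color 1: [11]; color 2: [7, 10]; color 3: [1, 2]; color 4: [8].
(χ(G) = 4 ≤ 4.)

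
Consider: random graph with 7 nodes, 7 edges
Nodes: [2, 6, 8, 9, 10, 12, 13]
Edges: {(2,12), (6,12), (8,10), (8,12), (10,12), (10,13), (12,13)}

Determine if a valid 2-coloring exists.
No, G is not 2-colorable

The clique on vertices [8, 10, 12] has size 3 > 2, so it alone needs 3 colors.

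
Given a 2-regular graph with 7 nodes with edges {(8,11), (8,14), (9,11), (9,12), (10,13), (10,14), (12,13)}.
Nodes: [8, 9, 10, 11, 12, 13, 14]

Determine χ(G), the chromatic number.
χ(G) = 3

Clique number ω(G) = 2 (lower bound: χ ≥ ω).
Odd cycle [11, 8, 14, 10, 13, 12, 9] needs 3 colors (χ ≥ 3).
The coloring below uses 3 colors, so χ(G) = 3.
A valid 3-coloring: color 1: [10, 11, 12]; color 2: [8, 9, 13]; color 3: [14].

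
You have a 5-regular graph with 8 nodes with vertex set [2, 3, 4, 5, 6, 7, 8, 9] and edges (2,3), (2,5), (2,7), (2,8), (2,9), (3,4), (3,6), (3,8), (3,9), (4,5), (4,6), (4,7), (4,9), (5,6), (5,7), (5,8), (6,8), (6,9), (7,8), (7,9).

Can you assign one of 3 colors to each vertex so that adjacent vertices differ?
No, G is not 3-colorable

The clique on vertices [2, 5, 7, 8] has size 4 > 3, so it alone needs 4 colors.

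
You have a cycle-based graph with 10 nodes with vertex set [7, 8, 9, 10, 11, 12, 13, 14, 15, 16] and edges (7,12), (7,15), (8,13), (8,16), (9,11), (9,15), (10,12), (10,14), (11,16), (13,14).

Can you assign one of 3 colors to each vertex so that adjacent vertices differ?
A valid 3-coloring: color 1: [8, 11, 12, 14, 15]; color 2: [7, 9, 10, 13, 16].
(χ(G) = 2 ≤ 3.)

Yes, G is 3-colorable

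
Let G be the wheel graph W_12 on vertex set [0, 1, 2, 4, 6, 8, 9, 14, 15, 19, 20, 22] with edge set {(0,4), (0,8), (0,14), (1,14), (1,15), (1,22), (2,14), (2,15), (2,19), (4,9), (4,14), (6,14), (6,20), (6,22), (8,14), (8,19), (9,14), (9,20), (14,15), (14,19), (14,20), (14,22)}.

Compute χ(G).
χ(G) = 4

Clique number ω(G) = 3 (lower bound: χ ≥ ω).
Odd cycle [22, 1, 15, 2, 19, 8, 0, 4, 9, 20, 6] needs 3 colors (χ ≥ 3).
Vertex 14 is adjacent to every vertex of [0, 1, 2, 4, 6, 8, 9, 15, 19, 20, 22], which already need 3 colors among themselves, so 14 needs a new color (χ ≥ 4).
The coloring below uses 4 colors, so χ(G) = 4.
A valid 4-coloring: color 1: [14]; color 2: [0, 15, 19, 20, 22]; color 3: [1, 2, 4, 6, 8]; color 4: [9].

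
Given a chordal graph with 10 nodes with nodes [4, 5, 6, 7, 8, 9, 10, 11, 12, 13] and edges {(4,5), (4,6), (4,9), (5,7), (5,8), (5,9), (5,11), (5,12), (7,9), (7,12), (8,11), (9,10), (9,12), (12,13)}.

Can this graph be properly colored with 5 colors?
A valid 5-coloring: color 1: [5, 6, 10, 13]; color 2: [8, 9]; color 3: [4, 11, 12]; color 4: [7].
(χ(G) = 4 ≤ 5.)

Yes, G is 5-colorable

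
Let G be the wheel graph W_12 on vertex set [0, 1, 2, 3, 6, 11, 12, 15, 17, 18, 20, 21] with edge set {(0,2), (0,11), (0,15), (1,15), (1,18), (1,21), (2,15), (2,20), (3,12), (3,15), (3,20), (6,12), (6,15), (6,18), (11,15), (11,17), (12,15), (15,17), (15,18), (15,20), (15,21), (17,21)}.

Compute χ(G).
χ(G) = 4

Clique number ω(G) = 3 (lower bound: χ ≥ ω).
Odd cycle [11, 17, 21, 1, 18, 6, 12, 3, 20, 2, 0] needs 3 colors (χ ≥ 3).
Vertex 15 is adjacent to every vertex of [0, 1, 2, 3, 6, 11, 12, 17, 18, 20, 21], which already need 3 colors among themselves, so 15 needs a new color (χ ≥ 4).
The coloring below uses 4 colors, so χ(G) = 4.
A valid 4-coloring: color 1: [15]; color 2: [2, 11, 12, 18, 21]; color 3: [0, 1, 3, 6, 17]; color 4: [20].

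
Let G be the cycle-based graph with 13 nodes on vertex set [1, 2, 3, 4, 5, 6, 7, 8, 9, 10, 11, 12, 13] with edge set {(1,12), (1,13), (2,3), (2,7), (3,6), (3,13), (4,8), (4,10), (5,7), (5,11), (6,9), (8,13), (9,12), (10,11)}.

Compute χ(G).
Clique number ω(G) = 2 (lower bound: χ ≥ ω).
Odd cycle [2, 7, 5, 11, 10, 4, 8, 13, 3] needs 3 colors (χ ≥ 3).
The coloring below uses 3 colors, so χ(G) = 3.
A valid 3-coloring: color 1: [1, 3, 4, 7, 9, 11]; color 2: [2, 5, 6, 10, 12, 13]; color 3: [8].

χ(G) = 3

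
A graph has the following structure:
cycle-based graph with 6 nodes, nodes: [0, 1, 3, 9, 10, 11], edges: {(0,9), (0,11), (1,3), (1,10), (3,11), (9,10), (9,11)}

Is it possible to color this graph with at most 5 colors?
A valid 5-coloring: color 1: [1, 9]; color 2: [10, 11]; color 3: [0, 3].
(χ(G) = 3 ≤ 5.)

Yes, G is 5-colorable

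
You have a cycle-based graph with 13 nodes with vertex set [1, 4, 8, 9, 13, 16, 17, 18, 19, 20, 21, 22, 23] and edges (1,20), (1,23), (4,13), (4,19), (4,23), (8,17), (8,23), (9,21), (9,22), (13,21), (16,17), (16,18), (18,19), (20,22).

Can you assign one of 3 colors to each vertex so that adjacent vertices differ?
A valid 3-coloring: color 1: [1, 4, 17, 18, 21, 22]; color 2: [9, 13, 16, 19, 20, 23]; color 3: [8].
(χ(G) = 3 ≤ 3.)

Yes, G is 3-colorable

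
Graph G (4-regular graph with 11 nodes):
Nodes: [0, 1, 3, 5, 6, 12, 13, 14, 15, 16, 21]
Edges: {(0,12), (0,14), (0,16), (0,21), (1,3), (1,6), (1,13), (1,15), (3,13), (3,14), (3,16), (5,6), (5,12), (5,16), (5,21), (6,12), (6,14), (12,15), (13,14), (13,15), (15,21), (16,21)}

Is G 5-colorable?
Yes, G is 5-colorable

A valid 5-coloring: color 1: [1, 12, 14, 16]; color 2: [6, 13, 21]; color 3: [0, 3, 5, 15].
(χ(G) = 3 ≤ 5.)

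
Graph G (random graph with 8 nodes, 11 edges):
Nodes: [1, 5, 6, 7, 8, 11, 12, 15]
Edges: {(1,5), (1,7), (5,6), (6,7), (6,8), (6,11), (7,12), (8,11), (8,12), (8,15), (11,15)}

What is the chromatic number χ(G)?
χ(G) = 3

Clique number ω(G) = 3 (lower bound: χ ≥ ω).
The clique on [6, 8, 11] has size 3, forcing χ ≥ 3, and the coloring below uses 3 colors, so χ(G) = 3.
A valid 3-coloring: color 1: [1, 6, 12, 15]; color 2: [5, 7, 8]; color 3: [11].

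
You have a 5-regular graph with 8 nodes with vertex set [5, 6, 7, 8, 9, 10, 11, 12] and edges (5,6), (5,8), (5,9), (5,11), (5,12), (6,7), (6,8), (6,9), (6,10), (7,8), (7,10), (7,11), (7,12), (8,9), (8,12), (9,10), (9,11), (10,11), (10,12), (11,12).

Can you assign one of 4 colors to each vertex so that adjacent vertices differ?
Yes, G is 4-colorable

A valid 4-coloring: color 1: [8, 11]; color 2: [5, 10]; color 3: [6, 12]; color 4: [7, 9].
(χ(G) = 4 ≤ 4.)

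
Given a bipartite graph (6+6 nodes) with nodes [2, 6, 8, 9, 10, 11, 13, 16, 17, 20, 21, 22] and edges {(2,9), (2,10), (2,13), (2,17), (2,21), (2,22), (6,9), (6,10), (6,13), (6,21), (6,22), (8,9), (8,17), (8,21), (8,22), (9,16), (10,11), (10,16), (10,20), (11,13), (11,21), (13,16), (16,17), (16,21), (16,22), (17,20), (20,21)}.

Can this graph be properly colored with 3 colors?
A valid 3-coloring: color 1: [9, 10, 13, 17, 21, 22]; color 2: [2, 6, 8, 11, 16, 20].
(χ(G) = 2 ≤ 3.)

Yes, G is 3-colorable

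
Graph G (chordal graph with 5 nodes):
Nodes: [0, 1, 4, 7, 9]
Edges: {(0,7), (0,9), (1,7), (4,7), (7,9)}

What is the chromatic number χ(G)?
Clique number ω(G) = 3 (lower bound: χ ≥ ω).
The clique on [0, 7, 9] has size 3, forcing χ ≥ 3, and the coloring below uses 3 colors, so χ(G) = 3.
A valid 3-coloring: color 1: [7]; color 2: [1, 4, 9]; color 3: [0].

χ(G) = 3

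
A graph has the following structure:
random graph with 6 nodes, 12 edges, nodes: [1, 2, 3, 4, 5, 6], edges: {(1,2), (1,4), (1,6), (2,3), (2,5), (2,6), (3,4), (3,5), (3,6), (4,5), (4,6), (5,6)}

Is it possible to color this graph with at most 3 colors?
The clique on vertices [2, 3, 5, 6] has size 4 > 3, so it alone needs 4 colors.

No, G is not 3-colorable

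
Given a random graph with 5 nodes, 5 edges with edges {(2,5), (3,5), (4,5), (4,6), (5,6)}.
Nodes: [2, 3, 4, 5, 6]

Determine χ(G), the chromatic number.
χ(G) = 3

Clique number ω(G) = 3 (lower bound: χ ≥ ω).
The clique on [4, 5, 6] has size 3, forcing χ ≥ 3, and the coloring below uses 3 colors, so χ(G) = 3.
A valid 3-coloring: color 1: [5]; color 2: [2, 3, 4]; color 3: [6].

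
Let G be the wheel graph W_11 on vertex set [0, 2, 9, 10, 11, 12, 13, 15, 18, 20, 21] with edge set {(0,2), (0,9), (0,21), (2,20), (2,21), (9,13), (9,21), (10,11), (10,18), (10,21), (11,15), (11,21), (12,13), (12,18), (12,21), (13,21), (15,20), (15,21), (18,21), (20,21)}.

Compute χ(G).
χ(G) = 3

Clique number ω(G) = 3 (lower bound: χ ≥ ω).
The clique on [0, 9, 21] has size 3, forcing χ ≥ 3, and the coloring below uses 3 colors, so χ(G) = 3.
A valid 3-coloring: color 1: [21]; color 2: [0, 11, 13, 18, 20]; color 3: [2, 9, 10, 12, 15].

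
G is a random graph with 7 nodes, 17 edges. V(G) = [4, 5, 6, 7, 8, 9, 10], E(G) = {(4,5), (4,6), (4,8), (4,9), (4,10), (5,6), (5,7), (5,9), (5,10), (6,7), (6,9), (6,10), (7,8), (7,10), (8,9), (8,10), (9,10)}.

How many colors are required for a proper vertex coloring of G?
χ(G) = 5

Clique number ω(G) = 5 (lower bound: χ ≥ ω).
The clique on [4, 5, 6, 9, 10] has size 5, forcing χ ≥ 5, and the coloring below uses 5 colors, so χ(G) = 5.
A valid 5-coloring: color 1: [10]; color 2: [7, 9]; color 3: [4]; color 4: [6, 8]; color 5: [5].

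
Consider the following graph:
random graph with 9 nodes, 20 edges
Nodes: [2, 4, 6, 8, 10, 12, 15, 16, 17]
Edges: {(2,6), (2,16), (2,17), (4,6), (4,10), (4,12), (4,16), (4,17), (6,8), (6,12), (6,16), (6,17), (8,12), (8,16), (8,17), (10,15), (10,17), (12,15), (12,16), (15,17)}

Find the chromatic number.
Clique number ω(G) = 4 (lower bound: χ ≥ ω).
The clique on [6, 8, 12, 16] has size 4, forcing χ ≥ 4, and the coloring below uses 4 colors, so χ(G) = 4.
A valid 4-coloring: color 1: [16, 17]; color 2: [6, 10]; color 3: [2, 4, 8, 15]; color 4: [12].

χ(G) = 4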